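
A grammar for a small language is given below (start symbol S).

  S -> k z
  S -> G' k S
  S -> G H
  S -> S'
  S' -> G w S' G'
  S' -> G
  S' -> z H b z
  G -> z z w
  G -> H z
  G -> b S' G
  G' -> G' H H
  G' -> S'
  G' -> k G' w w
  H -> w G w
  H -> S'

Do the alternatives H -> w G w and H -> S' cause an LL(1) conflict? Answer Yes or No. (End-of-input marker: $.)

FIRST(w G w) = { w } and FIRST(S') = { b, w, z }.
Both contain w, so the two alternatives are not disjoint — LL(1) conflict.

Yes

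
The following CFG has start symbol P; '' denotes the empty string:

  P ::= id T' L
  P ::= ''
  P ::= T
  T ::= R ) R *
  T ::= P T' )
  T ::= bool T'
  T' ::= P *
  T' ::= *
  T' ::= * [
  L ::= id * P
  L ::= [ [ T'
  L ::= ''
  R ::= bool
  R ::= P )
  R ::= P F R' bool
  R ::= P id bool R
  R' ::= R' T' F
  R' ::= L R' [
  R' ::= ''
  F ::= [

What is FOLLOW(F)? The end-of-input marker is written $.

In R ::= P F R' bool: add FIRST(R' bool) = { ), *, [, bool, id }.
In R' ::= R' T' F: F is at the end, add FOLLOW(R') = { ), *, [, bool, id }.
Union: FOLLOW(F) = { ), *, [, bool, id }.

{ ), *, [, bool, id }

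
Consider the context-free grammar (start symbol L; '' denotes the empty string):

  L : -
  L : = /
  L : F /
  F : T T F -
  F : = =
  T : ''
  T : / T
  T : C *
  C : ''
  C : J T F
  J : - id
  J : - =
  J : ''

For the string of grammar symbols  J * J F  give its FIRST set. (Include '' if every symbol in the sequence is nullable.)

Add FIRST(J)\{''} = { - }; J is nullable, continue.
* is a terminal; add {*} and stop.

{ *, - }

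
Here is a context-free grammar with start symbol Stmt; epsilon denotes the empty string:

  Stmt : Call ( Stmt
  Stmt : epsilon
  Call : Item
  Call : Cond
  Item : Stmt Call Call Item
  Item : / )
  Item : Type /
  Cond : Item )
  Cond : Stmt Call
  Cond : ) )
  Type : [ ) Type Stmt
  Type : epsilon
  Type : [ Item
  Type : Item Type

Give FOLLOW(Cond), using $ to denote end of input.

In Call : Cond: Cond is at the end, add FOLLOW(Call) = { (, ), /, [ }.
Union: FOLLOW(Cond) = { (, ), /, [ }.

{ (, ), /, [ }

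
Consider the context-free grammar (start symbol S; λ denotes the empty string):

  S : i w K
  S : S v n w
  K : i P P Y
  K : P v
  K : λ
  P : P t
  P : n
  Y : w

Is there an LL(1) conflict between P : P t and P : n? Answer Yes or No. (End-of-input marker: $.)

FIRST(P t) = { n } and FIRST(n) = { n }.
Both contain n, so the two alternatives are not disjoint — LL(1) conflict.

Yes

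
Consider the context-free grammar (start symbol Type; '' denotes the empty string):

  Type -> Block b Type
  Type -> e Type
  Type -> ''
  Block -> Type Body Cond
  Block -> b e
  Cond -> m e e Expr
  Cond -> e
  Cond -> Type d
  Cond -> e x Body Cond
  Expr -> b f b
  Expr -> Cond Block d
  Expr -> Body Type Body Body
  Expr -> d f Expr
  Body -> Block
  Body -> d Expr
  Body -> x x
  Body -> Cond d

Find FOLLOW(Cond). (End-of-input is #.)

{ b, d, e, m, x }

In Block -> Type Body Cond: Cond is at the end, add FOLLOW(Block) = { b, d, e, m, x }.
In Cond -> e x Body Cond: Cond is at the end, add FOLLOW(Cond) = { b, d, e, m, x }.
In Expr -> Cond Block d: add FIRST(Block d) = { b, d, e, m, x }.
In Body -> Cond d: add FIRST(d) = { d }.
Union: FOLLOW(Cond) = { b, d, e, m, x }.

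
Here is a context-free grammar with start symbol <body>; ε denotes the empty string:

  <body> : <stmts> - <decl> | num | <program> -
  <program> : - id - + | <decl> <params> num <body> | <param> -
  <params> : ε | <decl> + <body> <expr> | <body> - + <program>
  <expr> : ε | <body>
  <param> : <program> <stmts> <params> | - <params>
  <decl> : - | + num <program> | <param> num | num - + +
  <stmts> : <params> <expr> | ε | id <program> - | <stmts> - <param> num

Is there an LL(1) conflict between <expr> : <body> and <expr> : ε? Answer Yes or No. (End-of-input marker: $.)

Yes

FIRST(<body>) = { +, -, id, num } and FIRST(ε) = { ε }.
The second alternative is nullable and FOLLOW(<expr>) = { +, -, id, num } shares + with FIRST of the first — conflict.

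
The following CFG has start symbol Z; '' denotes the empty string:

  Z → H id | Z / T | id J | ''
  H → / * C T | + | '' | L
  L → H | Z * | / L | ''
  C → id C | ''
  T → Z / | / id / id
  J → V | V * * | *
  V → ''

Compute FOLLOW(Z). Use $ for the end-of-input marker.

Z is the start symbol, so $ ∈ FOLLOW(Z).
In Z → Z / T: add FIRST(/ T) = { / }.
In L → Z *: add FIRST(*) = { * }.
In T → Z /: add FIRST(/) = { / }.
Union: FOLLOW(Z) = { $, *, / }.

{ $, *, / }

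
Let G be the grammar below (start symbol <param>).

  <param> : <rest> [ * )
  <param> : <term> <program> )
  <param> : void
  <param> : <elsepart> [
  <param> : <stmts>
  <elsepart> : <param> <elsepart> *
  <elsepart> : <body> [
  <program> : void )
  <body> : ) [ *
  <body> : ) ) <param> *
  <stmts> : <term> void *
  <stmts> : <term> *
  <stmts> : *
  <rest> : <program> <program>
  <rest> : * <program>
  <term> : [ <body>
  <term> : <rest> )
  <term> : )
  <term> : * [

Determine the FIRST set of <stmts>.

{ ), *, [, void }

From <stmts> : <term> void *: add FIRST(<term>) = { ), *, [, void }.
From <stmts> : <term> *: add FIRST(<term>) = { ), *, [, void }.
<stmts> : * contributes {*}.
Union: FIRST(<stmts>) = { ), *, [, void }.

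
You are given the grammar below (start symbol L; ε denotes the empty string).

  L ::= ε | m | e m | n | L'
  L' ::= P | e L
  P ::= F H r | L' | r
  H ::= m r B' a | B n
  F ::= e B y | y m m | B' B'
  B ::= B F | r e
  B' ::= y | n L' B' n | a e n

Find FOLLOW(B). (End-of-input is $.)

{ a, e, n, y }

In H ::= B n: add FIRST(n) = { n }.
In F ::= e B y: add FIRST(y) = { y }.
In B ::= B F: add FIRST(F) = { a, e, n, y }.
Union: FOLLOW(B) = { a, e, n, y }.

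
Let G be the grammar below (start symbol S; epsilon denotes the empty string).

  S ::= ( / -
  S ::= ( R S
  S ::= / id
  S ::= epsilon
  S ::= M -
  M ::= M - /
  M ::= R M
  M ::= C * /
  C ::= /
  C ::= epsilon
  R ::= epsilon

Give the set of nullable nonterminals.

Directly nullable (have an epsilon-production): S, C, R.
No other nonterminal has a production whose RHS symbols are all nullable.

{ C, R, S }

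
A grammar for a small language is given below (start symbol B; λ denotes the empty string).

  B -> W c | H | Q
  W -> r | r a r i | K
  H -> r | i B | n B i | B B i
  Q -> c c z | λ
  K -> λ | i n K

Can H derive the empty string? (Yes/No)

No

Nullable nonterminals: B, K, Q, W.
No production of H has an RHS whose symbols are all nullable, so H is not nullable.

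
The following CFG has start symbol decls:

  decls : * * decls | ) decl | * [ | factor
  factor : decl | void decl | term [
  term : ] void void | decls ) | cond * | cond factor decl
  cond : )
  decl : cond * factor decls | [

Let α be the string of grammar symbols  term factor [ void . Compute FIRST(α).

{ ), *, [, ], void }

Add FIRST(term) = { ), *, [, ], void }; term is not nullable, stop.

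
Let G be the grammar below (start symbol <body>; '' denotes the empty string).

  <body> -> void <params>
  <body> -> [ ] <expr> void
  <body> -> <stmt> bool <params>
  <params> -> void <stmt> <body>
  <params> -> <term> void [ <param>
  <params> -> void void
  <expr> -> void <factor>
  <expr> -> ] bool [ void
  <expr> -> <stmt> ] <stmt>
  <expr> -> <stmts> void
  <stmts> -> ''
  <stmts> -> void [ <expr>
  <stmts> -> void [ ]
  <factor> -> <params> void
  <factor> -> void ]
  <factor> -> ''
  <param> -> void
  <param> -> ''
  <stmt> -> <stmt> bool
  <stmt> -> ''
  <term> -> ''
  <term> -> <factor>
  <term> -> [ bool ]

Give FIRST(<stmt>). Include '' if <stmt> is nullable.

{ bool, '' }

From <stmt> -> <stmt> bool: <stmt> nullable, take FIRST(<stmt>) ∪ {bool} = { bool }.
<stmt> -> '' contributes ''.
Union: FIRST(<stmt>) = { bool, '' }.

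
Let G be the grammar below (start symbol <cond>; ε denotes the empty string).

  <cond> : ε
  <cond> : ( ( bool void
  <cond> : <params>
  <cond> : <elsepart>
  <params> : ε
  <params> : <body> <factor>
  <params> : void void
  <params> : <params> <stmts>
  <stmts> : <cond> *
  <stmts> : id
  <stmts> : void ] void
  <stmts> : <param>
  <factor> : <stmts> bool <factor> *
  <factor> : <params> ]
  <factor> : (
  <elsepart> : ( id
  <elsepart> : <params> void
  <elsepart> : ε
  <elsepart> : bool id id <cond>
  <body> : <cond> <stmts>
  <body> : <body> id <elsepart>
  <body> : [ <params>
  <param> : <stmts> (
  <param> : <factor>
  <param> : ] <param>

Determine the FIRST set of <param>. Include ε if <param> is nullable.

From <param> : <stmts> (: add FIRST(<stmts>) = { (, *, [, ], bool, id, void }.
From <param> : <factor>: add FIRST(<factor>) = { (, *, [, ], bool, id, void }.
<param> : ] <param> contributes {]}.
Union: FIRST(<param>) = { (, *, [, ], bool, id, void }.

{ (, *, [, ], bool, id, void }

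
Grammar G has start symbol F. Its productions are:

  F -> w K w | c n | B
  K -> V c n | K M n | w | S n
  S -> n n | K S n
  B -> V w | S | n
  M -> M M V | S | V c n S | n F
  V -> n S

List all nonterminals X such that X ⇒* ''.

No nonterminal has an empty production or an RHS whose symbols are all nullable.

{ } (none)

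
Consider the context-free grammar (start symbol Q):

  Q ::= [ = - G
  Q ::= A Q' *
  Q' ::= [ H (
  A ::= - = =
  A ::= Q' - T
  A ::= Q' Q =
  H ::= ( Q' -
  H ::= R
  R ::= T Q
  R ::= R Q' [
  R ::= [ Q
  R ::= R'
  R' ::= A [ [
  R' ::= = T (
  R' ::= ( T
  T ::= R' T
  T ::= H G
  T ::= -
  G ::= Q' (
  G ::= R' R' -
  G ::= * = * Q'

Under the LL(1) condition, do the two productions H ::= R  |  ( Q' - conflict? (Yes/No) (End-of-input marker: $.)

Yes

FIRST(R) = { (, -, =, [ } and FIRST(( Q' -) = { ( }.
Both contain (, so the two alternatives are not disjoint — LL(1) conflict.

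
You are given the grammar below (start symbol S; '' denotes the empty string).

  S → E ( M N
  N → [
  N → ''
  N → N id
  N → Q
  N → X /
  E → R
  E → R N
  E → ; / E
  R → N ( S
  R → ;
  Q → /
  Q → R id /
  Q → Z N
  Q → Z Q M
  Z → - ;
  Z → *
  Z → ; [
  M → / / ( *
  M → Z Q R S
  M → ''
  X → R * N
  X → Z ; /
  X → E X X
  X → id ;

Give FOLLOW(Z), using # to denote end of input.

In Q → Z N: add FIRST(N)\{''} = { (, *, -, /, ;, [, id }.
  Since N is nullable, also add FOLLOW(Q) = { #, (, *, -, /, ;, [, id }.
In Q → Z Q M: add FIRST(Q M) = { (, *, -, /, ;, [, id }.
In M → Z Q R S: add FIRST(Q R S) = { (, *, -, /, ;, [, id }.
In X → Z ; /: add FIRST(; /) = { ; }.
Union: FOLLOW(Z) = { #, (, *, -, /, ;, [, id }.

{ #, (, *, -, /, ;, [, id }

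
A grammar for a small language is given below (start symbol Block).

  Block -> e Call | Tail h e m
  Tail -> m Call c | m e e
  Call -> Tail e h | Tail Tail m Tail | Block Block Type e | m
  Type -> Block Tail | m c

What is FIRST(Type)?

From Type -> Block Tail: add FIRST(Block) = { e, m }.
Type -> m c contributes {m}.
Union: FIRST(Type) = { e, m }.

{ e, m }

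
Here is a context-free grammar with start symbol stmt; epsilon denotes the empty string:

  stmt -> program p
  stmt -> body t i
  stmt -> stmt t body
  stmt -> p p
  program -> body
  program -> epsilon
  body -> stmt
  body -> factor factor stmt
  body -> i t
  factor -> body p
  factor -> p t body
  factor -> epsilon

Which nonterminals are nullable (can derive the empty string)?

{ factor, program }

Directly nullable (have an epsilon-production): program, factor.
No other nonterminal has a production whose RHS symbols are all nullable.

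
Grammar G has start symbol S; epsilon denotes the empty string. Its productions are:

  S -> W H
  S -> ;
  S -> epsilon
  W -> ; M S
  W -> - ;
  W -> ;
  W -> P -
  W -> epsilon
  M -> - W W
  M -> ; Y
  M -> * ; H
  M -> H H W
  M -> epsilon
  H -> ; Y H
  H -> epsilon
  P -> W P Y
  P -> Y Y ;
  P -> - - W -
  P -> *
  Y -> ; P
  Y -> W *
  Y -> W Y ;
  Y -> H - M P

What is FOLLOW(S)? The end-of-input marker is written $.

{ $, *, -, ; }

S is the start symbol, so $ ∈ FOLLOW(S).
In W -> ; M S: S is at the end, add FOLLOW(W) = { $, *, -, ; }.
Union: FOLLOW(S) = { $, *, -, ; }.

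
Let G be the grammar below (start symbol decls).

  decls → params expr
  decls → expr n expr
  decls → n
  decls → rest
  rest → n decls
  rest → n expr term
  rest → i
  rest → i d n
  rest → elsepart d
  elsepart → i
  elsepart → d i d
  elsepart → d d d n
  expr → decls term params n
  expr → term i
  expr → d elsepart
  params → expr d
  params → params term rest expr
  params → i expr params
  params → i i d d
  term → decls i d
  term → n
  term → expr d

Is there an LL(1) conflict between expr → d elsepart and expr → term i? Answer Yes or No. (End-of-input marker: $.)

Yes

FIRST(d elsepart) = { d } and FIRST(term i) = { d, i, n }.
Both contain d, so the two alternatives are not disjoint — LL(1) conflict.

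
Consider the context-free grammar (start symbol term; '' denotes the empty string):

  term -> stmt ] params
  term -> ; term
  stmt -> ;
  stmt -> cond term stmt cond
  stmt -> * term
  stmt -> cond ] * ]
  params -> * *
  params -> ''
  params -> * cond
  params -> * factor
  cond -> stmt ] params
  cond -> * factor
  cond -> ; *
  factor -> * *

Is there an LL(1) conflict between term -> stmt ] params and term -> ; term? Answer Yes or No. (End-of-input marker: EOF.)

Yes

FIRST(stmt ] params) = { *, ; } and FIRST(; term) = { ; }.
Both contain ;, so the two alternatives are not disjoint — LL(1) conflict.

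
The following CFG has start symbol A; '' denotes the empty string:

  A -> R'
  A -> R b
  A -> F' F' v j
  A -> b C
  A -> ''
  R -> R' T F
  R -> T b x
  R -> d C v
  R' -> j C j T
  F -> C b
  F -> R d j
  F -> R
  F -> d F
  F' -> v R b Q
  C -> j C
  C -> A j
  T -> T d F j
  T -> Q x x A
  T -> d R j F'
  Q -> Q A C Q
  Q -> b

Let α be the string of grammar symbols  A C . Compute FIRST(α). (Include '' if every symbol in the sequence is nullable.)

Add FIRST(A)\{''} = { b, d, j, v }; A is nullable, continue.
Add FIRST(C) = { b, d, j, v }; C is not nullable, stop.

{ b, d, j, v }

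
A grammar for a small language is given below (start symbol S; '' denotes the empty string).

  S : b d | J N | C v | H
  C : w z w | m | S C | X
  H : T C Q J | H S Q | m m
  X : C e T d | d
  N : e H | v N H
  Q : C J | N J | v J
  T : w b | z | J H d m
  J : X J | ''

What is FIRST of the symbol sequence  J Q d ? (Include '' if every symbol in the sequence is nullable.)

{ b, d, e, m, v, w, z }

Add FIRST(J)\{''} = { b, d, e, m, v, w, z }; J is nullable, continue.
Add FIRST(Q) = { b, d, e, m, v, w, z }; Q is not nullable, stop.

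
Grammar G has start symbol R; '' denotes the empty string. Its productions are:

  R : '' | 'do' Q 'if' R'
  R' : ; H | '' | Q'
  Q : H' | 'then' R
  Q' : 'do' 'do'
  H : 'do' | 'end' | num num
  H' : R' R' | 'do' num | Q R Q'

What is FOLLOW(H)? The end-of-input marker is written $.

{ $, 'do', 'if', ; }

In R' : ; H: H is at the end, add FOLLOW(R') = { $, 'do', 'if', ; }.
Union: FOLLOW(H) = { $, 'do', 'if', ; }.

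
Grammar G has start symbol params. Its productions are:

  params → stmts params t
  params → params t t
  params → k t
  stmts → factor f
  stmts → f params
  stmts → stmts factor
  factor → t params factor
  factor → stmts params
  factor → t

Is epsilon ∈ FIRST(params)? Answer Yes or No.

No

No nonterminal in this grammar is nullable.
No production of params has an RHS whose symbols are all nullable, so params is not nullable.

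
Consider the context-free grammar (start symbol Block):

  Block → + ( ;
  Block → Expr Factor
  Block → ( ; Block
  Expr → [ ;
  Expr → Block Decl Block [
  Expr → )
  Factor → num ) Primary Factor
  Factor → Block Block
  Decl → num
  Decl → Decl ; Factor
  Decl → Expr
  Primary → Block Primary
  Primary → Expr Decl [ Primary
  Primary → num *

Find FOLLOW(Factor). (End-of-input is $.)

In Block → Expr Factor: Factor is at the end, add FOLLOW(Block) = { $, (, ), +, ;, [, num }.
In Factor → num ) Primary Factor: Factor is at the end, add FOLLOW(Factor) = { $, (, ), +, ;, [, num }.
In Decl → Decl ; Factor: Factor is at the end, add FOLLOW(Decl) = { (, ), +, ;, [ }.
Union: FOLLOW(Factor) = { $, (, ), +, ;, [, num }.

{ $, (, ), +, ;, [, num }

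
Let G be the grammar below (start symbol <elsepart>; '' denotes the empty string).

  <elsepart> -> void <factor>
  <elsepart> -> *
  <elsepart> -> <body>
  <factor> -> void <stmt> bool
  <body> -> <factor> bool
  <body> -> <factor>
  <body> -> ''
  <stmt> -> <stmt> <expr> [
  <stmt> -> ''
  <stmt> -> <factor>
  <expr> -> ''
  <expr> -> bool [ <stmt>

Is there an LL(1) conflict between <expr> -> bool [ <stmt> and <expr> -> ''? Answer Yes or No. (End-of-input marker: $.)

FIRST(bool [ <stmt>) = { bool } and FIRST('') = { '' }.
The second is nullable but FOLLOW(<expr>) = { [ } is disjoint from FIRST of the first.

No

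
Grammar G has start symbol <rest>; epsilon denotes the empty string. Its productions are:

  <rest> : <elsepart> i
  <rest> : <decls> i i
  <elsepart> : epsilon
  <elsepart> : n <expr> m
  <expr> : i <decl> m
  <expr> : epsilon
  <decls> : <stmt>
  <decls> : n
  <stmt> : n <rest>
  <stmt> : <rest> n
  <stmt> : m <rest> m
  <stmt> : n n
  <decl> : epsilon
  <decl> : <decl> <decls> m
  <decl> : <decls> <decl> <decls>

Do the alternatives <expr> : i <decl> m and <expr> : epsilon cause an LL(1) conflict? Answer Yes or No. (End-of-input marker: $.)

FIRST(i <decl> m) = { i } and FIRST(epsilon) = { epsilon }.
The second is nullable but FOLLOW(<expr>) = { m } is disjoint from FIRST of the first.

No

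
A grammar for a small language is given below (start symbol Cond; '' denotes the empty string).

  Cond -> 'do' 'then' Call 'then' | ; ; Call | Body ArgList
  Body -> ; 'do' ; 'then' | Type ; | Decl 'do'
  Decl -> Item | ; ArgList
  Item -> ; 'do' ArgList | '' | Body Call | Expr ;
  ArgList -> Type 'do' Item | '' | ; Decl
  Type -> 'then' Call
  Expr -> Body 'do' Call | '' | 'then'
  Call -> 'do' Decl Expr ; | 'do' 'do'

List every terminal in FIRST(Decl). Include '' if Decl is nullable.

From Decl -> Item: add FIRST(Item) = { 'do', 'then', ;, '' } (including '' since Item is nullable).
Decl -> ; ArgList contributes {;}.
Union: FIRST(Decl) = { 'do', 'then', ;, '' }.

{ 'do', 'then', ;, '' }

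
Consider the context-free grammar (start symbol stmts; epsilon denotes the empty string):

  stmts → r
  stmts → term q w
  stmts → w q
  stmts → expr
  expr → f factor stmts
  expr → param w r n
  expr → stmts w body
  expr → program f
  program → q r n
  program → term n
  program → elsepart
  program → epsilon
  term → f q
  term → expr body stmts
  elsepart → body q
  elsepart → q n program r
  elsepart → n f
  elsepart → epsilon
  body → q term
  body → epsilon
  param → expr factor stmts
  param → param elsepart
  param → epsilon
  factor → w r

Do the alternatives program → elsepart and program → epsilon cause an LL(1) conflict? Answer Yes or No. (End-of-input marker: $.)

Yes

FIRST(elsepart) = { n, q, epsilon } and FIRST(epsilon) = { epsilon }.
Both alternatives are nullable, violating the LL(1) condition.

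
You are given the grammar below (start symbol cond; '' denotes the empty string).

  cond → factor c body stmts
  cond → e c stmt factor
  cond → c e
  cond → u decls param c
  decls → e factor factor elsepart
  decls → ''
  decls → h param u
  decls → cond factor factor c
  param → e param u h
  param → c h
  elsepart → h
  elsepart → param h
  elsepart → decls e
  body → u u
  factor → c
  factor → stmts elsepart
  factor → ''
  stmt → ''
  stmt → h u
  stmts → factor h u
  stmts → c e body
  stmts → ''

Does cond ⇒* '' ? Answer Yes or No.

No

Nullable nonterminals: decls, factor, stmt, stmts.
No production of cond has an RHS whose symbols are all nullable, so cond is not nullable.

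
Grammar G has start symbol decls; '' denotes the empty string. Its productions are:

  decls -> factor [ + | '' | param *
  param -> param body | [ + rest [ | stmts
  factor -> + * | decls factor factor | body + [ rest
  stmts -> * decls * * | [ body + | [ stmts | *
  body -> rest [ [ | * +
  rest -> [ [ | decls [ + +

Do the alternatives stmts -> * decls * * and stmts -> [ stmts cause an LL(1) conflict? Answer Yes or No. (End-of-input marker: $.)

No

FIRST(* decls * *) = { * } and FIRST([ stmts) = { [ }.
The FIRST sets are disjoint and neither alternative is nullable — no conflict.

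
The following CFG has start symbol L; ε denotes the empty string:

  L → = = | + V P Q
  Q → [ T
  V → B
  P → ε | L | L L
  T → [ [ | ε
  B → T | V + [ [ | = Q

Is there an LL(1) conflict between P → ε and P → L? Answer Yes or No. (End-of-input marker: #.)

No

FIRST(ε) = { ε } and FIRST(L) = { +, = }.
The first is nullable but FOLLOW(P) = { [ } is disjoint from FIRST of the second.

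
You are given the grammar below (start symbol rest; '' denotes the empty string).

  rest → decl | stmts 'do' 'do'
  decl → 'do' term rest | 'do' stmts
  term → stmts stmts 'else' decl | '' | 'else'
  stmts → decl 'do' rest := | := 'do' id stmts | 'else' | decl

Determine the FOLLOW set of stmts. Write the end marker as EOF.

In rest → stmts 'do' 'do': add FIRST('do' 'do') = { 'do' }.
In decl → 'do' stmts: stmts is at the end, add FOLLOW(decl) = { EOF, 'do', 'else', := }.
In term → stmts stmts 'else' decl: add FIRST(stmts 'else' decl) = { 'do', 'else', := }.
In term → stmts stmts 'else' decl: add FIRST('else' decl) = { 'else' }.
In stmts → := 'do' id stmts: stmts is at the end, add FOLLOW(stmts) = { EOF, 'do', 'else', := }.
Union: FOLLOW(stmts) = { EOF, 'do', 'else', := }.

{ EOF, 'do', 'else', := }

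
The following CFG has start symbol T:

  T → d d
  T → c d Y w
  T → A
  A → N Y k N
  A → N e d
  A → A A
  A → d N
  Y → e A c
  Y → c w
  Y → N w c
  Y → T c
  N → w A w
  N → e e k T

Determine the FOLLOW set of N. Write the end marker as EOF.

In A → N Y k N: add FIRST(Y k N) = { c, d, e, w }.
In A → N Y k N: N is at the end, add FOLLOW(A) = { EOF, c, d, e, w }.
In A → N e d: add FIRST(e d) = { e }.
In A → d N: N is at the end, add FOLLOW(A) = { EOF, c, d, e, w }.
In Y → N w c: add FIRST(w c) = { w }.
Union: FOLLOW(N) = { EOF, c, d, e, w }.

{ EOF, c, d, e, w }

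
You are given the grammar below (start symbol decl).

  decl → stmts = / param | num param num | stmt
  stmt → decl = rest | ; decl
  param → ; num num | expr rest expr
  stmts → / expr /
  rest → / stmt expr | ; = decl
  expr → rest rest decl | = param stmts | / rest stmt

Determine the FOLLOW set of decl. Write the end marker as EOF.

decl is the start symbol, so EOF ∈ FOLLOW(decl).
In stmt → decl = rest: add FIRST(= rest) = { = }.
In stmt → ; decl: decl is at the end, add FOLLOW(stmt) = { EOF, /, ;, =, num }.
In rest → ; = decl: decl is at the end, add FOLLOW(rest) = { EOF, /, ;, =, num }.
In expr → rest rest decl: decl is at the end, add FOLLOW(expr) = { EOF, /, ;, =, num }.
Union: FOLLOW(decl) = { EOF, /, ;, =, num }.

{ EOF, /, ;, =, num }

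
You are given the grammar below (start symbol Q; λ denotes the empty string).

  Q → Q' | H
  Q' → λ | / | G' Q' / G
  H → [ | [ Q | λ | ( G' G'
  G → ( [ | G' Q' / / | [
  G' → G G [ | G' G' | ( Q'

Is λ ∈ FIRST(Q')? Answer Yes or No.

Yes

Q' has an λ-production, so Q' ⇒ λ.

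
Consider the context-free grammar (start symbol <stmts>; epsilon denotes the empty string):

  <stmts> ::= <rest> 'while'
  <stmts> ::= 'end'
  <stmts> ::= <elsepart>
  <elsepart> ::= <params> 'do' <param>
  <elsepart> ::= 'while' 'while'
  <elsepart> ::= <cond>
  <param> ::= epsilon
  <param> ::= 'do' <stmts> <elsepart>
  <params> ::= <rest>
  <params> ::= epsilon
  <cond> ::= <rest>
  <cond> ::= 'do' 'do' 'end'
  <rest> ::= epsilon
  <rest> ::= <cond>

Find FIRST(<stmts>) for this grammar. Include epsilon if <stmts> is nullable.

From <stmts> ::= <rest> 'while': <rest> nullable, take FIRST(<rest>) ∪ {'while'} = { 'do', 'while' }.
<stmts> ::= 'end' contributes {'end'}.
From <stmts> ::= <elsepart>: add FIRST(<elsepart>) = { 'do', 'while', epsilon } (including epsilon since <elsepart> is nullable).
Union: FIRST(<stmts>) = { 'do', 'end', 'while', epsilon }.

{ 'do', 'end', 'while', epsilon }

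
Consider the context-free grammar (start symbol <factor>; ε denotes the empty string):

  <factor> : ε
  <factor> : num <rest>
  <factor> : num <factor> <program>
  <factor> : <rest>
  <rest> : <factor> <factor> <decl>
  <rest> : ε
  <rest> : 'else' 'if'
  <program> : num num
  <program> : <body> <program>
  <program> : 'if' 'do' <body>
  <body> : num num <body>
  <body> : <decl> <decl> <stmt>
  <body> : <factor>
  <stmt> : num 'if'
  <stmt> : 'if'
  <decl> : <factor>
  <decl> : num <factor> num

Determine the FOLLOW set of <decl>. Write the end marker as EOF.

In <rest> : <factor> <factor> <decl>: <decl> is at the end, add FOLLOW(<rest>) = { EOF, 'else', 'if', num }.
In <body> : <decl> <decl> <stmt>: add FIRST(<decl> <stmt>) = { 'else', 'if', num }.
In <body> : <decl> <decl> <stmt>: add FIRST(<stmt>) = { 'if', num }.
Union: FOLLOW(<decl>) = { EOF, 'else', 'if', num }.

{ EOF, 'else', 'if', num }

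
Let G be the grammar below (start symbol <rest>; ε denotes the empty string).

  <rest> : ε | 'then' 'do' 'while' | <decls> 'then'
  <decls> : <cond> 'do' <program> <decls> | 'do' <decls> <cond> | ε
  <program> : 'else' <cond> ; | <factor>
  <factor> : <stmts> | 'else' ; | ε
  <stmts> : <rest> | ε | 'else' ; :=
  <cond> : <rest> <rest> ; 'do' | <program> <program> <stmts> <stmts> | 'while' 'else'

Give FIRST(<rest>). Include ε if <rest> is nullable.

<rest> : ε contributes ε.
<rest> : 'then' 'do' 'while' contributes {'then'}.
From <rest> : <decls> 'then': <decls> nullable, take FIRST(<decls>) ∪ {'then'} = { 'do', 'else', 'then', 'while', ; }.
Union: FIRST(<rest>) = { 'do', 'else', 'then', 'while', ;, ε }.

{ 'do', 'else', 'then', 'while', ;, ε }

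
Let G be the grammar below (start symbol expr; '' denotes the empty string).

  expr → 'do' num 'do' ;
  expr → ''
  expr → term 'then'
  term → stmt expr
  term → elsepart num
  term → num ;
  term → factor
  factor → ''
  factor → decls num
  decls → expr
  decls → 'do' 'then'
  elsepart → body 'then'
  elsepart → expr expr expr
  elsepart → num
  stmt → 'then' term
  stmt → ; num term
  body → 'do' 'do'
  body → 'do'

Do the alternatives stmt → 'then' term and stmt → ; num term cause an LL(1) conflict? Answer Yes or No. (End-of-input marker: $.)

No

FIRST('then' term) = { 'then' } and FIRST(; num term) = { ; }.
The FIRST sets are disjoint and neither alternative is nullable — no conflict.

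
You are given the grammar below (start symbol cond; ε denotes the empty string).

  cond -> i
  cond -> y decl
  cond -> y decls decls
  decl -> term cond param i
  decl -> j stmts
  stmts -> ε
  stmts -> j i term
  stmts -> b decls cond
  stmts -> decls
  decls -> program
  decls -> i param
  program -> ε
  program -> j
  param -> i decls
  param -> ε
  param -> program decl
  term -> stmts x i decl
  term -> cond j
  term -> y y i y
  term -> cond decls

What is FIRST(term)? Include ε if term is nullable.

From term -> stmts x i decl: stmts nullable, take FIRST(stmts) ∪ {x} = { b, i, j, x }.
From term -> cond j: add FIRST(cond) = { i, y }.
term -> y y i y contributes {y}.
From term -> cond decls: add FIRST(cond) = { i, y }.
Union: FIRST(term) = { b, i, j, x, y }.

{ b, i, j, x, y }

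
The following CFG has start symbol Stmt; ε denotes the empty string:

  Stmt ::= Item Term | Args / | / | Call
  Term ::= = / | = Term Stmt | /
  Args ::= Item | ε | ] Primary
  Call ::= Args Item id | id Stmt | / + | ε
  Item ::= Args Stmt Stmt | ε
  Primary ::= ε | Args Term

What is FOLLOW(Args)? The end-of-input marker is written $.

{ /, =, ], id }

In Stmt ::= Args /: add FIRST(/) = { / }.
In Call ::= Args Item id: add FIRST(Item id) = { /, =, ], id }.
In Item ::= Args Stmt Stmt: add FIRST(Stmt Stmt)\{ε} = { /, =, ], id }.
  Since Stmt Stmt is nullable, also add FOLLOW(Item) = { /, =, ], id }.
In Primary ::= Args Term: add FIRST(Term) = { /, = }.
Union: FOLLOW(Args) = { /, =, ], id }.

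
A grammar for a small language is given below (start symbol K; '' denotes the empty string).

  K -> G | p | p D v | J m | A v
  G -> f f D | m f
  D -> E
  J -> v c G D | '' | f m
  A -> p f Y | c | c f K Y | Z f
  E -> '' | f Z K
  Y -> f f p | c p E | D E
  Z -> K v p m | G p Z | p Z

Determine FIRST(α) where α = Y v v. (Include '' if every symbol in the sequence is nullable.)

{ c, f, v }

Add FIRST(Y)\{''} = { c, f }; Y is nullable, continue.
v is a terminal; add {v} and stop.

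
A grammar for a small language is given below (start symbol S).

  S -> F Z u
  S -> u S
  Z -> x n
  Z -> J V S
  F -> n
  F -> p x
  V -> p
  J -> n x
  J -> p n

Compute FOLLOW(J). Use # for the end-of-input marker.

In Z -> J V S: add FIRST(V S) = { p }.
Union: FOLLOW(J) = { p }.

{ p }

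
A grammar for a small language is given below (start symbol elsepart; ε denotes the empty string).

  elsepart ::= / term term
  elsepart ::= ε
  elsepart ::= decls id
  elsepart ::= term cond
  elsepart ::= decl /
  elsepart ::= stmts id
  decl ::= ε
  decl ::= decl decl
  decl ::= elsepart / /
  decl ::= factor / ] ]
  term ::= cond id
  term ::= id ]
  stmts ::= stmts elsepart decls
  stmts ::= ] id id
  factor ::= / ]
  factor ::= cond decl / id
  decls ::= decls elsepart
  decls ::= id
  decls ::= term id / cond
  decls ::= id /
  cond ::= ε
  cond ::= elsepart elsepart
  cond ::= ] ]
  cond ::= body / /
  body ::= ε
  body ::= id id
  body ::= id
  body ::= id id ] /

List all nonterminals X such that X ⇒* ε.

Directly nullable (have an ε-production): elsepart, decl, cond, body.
No other nonterminal has a production whose RHS symbols are all nullable.

{ body, cond, decl, elsepart }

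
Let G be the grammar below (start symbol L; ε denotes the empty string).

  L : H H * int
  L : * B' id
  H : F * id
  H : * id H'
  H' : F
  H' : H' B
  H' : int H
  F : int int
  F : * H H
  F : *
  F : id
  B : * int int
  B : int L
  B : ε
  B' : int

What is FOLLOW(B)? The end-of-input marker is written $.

In H' : H' B: B is at the end, add FOLLOW(H') = { *, id, int }.
Union: FOLLOW(B) = { *, id, int }.

{ *, id, int }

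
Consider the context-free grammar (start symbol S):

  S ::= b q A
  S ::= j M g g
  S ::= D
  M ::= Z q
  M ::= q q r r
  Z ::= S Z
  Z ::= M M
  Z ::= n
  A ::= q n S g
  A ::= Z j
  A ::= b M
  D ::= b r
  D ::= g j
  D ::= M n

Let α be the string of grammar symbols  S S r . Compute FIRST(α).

{ b, g, j, n, q }

Add FIRST(S) = { b, g, j, n, q }; S is not nullable, stop.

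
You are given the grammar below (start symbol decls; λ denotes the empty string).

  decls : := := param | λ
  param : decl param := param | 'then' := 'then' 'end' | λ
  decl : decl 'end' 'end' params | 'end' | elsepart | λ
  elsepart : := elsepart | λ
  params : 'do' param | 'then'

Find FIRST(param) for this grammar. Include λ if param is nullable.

From param : decl param := param: decl, param nullable, take FIRST(decl) ∪ FIRST(param) ∪ {:=} = { 'end', 'then', := }.
param : 'then' := 'then' 'end' contributes {'then'}.
param : λ contributes λ.
Union: FIRST(param) = { 'end', 'then', :=, λ }.

{ 'end', 'then', :=, λ }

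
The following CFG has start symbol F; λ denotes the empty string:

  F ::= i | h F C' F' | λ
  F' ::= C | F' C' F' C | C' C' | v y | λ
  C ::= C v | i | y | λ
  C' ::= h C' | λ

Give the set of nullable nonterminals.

Directly nullable (have an λ-production): F, F', C, C'.

{ C, C', F, F' }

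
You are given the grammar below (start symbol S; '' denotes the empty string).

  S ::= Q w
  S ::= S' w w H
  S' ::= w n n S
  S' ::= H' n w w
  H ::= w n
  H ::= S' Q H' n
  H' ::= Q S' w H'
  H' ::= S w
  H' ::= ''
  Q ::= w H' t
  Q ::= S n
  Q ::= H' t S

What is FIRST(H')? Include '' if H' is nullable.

From H' ::= Q S' w H': add FIRST(Q) = { n, t, w }.
From H' ::= S w: add FIRST(S) = { n, t, w }.
H' ::= '' contributes ''.
Union: FIRST(H') = { n, t, w, '' }.

{ n, t, w, '' }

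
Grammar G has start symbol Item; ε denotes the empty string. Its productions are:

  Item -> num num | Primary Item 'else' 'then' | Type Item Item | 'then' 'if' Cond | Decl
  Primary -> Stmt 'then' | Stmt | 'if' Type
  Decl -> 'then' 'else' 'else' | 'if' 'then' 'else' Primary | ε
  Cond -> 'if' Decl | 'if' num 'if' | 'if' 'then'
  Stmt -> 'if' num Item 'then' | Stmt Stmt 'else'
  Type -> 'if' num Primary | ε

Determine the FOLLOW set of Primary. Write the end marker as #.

{ #, 'else', 'if', 'then', num }

In Item -> Primary Item 'else' 'then': add FIRST(Item 'else' 'then') = { 'else', 'if', 'then', num }.
In Decl -> 'if' 'then' 'else' Primary: Primary is at the end, add FOLLOW(Decl) = { #, 'else', 'if', 'then', num }.
In Type -> 'if' num Primary: Primary is at the end, add FOLLOW(Type) = { #, 'else', 'if', 'then', num }.
Union: FOLLOW(Primary) = { #, 'else', 'if', 'then', num }.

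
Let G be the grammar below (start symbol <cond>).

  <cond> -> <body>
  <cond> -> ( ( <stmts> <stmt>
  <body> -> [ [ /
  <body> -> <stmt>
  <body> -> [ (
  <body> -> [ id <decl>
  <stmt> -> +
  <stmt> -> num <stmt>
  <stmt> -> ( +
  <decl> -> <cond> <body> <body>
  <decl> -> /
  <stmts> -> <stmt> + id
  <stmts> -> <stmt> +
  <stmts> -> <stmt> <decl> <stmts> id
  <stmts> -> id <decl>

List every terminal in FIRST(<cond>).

{ (, +, [, num }

From <cond> -> <body>: add FIRST(<body>) = { (, +, [, num }.
<cond> -> ( ( <stmts> <stmt> contributes {(}.
Union: FIRST(<cond>) = { (, +, [, num }.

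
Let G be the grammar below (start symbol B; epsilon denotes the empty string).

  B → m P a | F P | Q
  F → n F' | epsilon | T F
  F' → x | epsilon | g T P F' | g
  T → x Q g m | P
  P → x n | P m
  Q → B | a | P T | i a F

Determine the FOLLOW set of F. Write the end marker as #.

{ #, g, x }

In B → F P: add FIRST(P) = { x }.
In F → T F: F is at the end, add FOLLOW(F) = { #, g, x }.
In Q → i a F: F is at the end, add FOLLOW(Q) = { #, g }.
Union: FOLLOW(F) = { #, g, x }.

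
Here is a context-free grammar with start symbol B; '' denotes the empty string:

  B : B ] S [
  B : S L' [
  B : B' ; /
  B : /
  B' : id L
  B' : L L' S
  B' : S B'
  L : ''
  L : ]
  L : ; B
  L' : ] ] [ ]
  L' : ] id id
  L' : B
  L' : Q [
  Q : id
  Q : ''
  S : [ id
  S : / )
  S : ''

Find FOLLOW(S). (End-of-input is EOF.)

In B : B ] S [: add FIRST([) = { [ }.
In B : S L' [: add FIRST(L' [) = { /, ;, [, ], id }.
In B' : L L' S: S is at the end, add FOLLOW(B') = { ; }.
In B' : S B': add FIRST(B') = { /, ;, [, ], id }.
Union: FOLLOW(S) = { /, ;, [, ], id }.

{ /, ;, [, ], id }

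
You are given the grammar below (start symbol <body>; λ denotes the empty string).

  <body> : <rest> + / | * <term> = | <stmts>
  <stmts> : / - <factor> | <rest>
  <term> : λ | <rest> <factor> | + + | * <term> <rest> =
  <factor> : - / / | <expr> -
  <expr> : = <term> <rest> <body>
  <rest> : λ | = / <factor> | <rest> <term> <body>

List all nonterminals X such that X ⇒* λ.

Directly nullable (have an λ-production): <term>, <rest>.
<body> : <stmts> with every symbol nullable, so <body> is nullable.
<stmts> : <rest> with every symbol nullable, so <stmts> is nullable.
No other nonterminal has a production whose RHS symbols are all nullable.

{ <body>, <rest>, <stmts>, <term> }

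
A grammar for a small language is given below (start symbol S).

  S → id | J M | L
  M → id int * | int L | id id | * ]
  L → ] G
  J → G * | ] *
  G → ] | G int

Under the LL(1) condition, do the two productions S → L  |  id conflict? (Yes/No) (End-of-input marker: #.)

No

FIRST(L) = { ] } and FIRST(id) = { id }.
The FIRST sets are disjoint and neither alternative is nullable — no conflict.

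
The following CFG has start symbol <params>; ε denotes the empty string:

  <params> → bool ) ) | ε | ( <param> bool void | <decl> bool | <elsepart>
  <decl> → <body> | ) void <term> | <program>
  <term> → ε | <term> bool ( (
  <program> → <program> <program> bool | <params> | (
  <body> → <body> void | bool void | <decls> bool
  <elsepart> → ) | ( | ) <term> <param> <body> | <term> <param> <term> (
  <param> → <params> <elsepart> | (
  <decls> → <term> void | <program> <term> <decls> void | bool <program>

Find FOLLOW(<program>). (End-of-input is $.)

{ (, ), bool, void }

In <decl> → <program>: <program> is at the end, add FOLLOW(<decl>) = { bool }.
In <program> → <program> <program> bool: add FIRST(<program> bool) = { (, ), bool, void }.
In <program> → <program> <program> bool: add FIRST(bool) = { bool }.
In <decls> → <program> <term> <decls> void: add FIRST(<term> <decls> void) = { (, ), bool, void }.
In <decls> → bool <program>: <program> is at the end, add FOLLOW(<decls>) = { bool, void }.
Union: FOLLOW(<program>) = { (, ), bool, void }.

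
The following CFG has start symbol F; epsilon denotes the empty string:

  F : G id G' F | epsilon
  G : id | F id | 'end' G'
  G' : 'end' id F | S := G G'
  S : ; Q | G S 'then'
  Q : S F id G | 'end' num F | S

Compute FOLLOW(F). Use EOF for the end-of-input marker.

{ EOF, 'end', 'then', :=, ;, id }

F is the start symbol, so EOF ∈ FOLLOW(F).
In F : G id G' F: F is at the end, add FOLLOW(F) = { EOF, 'end', 'then', :=, ;, id }.
In G : F id: add FIRST(id) = { id }.
In G' : 'end' id F: F is at the end, add FOLLOW(G') = { EOF, 'end', 'then', :=, ;, id }.
In Q : S F id G: add FIRST(id G) = { id }.
In Q : 'end' num F: F is at the end, add FOLLOW(Q) = { 'end', 'then', :=, id }.
Union: FOLLOW(F) = { EOF, 'end', 'then', :=, ;, id }.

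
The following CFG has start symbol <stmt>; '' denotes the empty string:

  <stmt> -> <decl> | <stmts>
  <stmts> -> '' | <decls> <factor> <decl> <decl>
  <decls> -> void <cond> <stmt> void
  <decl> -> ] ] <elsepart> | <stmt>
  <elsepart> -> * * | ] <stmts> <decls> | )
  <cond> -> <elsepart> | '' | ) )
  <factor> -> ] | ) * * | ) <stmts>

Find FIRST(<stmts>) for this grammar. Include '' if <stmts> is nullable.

<stmts> -> '' contributes ''.
From <stmts> -> <decls> <factor> <decl> <decl>: add FIRST(<decls>) = { void }.
Union: FIRST(<stmts>) = { void, '' }.

{ void, '' }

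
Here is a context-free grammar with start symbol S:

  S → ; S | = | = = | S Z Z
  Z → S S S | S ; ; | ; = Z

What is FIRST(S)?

S → ; S contributes {;}.
S → = contributes {=}.
S → = = contributes {=}.
From S → S Z Z: add FIRST(S) = { ;, = }.
Union: FIRST(S) = { ;, = }.

{ ;, = }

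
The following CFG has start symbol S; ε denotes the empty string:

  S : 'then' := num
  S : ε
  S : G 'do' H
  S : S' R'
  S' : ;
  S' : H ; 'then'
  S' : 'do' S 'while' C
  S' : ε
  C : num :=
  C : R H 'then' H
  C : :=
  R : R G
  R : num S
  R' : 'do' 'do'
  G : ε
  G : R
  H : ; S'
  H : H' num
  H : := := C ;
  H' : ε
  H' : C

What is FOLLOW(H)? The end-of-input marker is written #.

{ #, 'do', 'then', 'while', :=, ;, num }

In S : G 'do' H: H is at the end, add FOLLOW(S) = { #, 'do', 'while', :=, ;, num }.
In S' : H ; 'then': add FIRST(; 'then') = { ; }.
In C : R H 'then' H: add FIRST('then' H) = { 'then' }.
In C : R H 'then' H: H is at the end, add FOLLOW(C) = { #, 'do', 'then', 'while', :=, ;, num }.
Union: FOLLOW(H) = { #, 'do', 'then', 'while', :=, ;, num }.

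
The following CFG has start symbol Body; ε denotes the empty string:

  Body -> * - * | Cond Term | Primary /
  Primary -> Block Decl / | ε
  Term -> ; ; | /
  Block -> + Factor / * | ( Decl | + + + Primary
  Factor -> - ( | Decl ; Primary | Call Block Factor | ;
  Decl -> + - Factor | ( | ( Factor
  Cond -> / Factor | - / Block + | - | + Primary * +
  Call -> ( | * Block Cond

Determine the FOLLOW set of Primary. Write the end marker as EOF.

In Body -> Primary /: add FIRST(/) = { / }.
In Block -> + + + Primary: Primary is at the end, add FOLLOW(Block) = { (, *, +, -, /, ; }.
In Factor -> Decl ; Primary: Primary is at the end, add FOLLOW(Factor) = { (, *, +, -, /, ; }.
In Cond -> + Primary * +: add FIRST(* +) = { * }.
Union: FOLLOW(Primary) = { (, *, +, -, /, ; }.

{ (, *, +, -, /, ; }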